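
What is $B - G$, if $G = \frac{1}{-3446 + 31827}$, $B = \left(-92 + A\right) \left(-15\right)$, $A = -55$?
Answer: $\frac{62580104}{28381} \approx 2205.0$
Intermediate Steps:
$B = 2205$ ($B = \left(-92 - 55\right) \left(-15\right) = \left(-147\right) \left(-15\right) = 2205$)
$G = \frac{1}{28381} \approx 3.5235 \cdot 10^{-5}$
$B - G = 2205 - \frac{1}{28381} = \frac{62580104}{28381}$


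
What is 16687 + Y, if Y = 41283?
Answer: 57970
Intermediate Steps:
16687 + Y = 16687 + 41283 = 57970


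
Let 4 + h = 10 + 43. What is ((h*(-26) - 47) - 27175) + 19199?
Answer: -9297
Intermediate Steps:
h = 49 (h = -4 + (10 + 43) = -4 + 53 = 49)
((h*(-26) - 47) - 27175) + 19199 = ((49*(-26) - 47) - 27175) + 19199 = ((-1274 - 47) - 27175) + 19199 = (-1321 - 27175) + 19199 = -28496 + 19199 = -9297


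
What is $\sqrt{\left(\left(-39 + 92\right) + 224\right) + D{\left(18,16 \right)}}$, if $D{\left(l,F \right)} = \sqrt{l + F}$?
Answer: $\sqrt{277 + \sqrt{34}} \approx 16.818$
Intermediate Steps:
$D{\left(l,F \right)} = \sqrt{F + l}$
$\sqrt{\left(\left(-39 + 92\right) + 224\right) + D{\left(18,16 \right)}} = \sqrt{\left(\left(-39 + 92\right) + 224\right) + \sqrt{16 + 18}} = \sqrt{\left(53 + 224\right) + \sqrt{34}} = \sqrt{277 + \sqrt{34}}$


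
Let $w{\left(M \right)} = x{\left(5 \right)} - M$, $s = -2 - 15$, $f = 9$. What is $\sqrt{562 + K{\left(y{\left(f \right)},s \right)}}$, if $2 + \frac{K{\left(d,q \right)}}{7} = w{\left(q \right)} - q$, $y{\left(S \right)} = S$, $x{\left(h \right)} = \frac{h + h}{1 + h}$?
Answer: $\frac{\sqrt{7179}}{3} \approx 28.243$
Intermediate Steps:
$x{\left(h \right)} = \frac{2 h}{1 + h}$
$s = -17$
$w{\left(M \right)} = \frac{5}{3} - M$ ($w{\left(M \right)} = 2 \cdot 5 \frac{1}{1 + 5} - M = 2 \cdot 5 \cdot \frac{1}{6} - M = \frac{5}{3} - M$)
$K{\left(d,q \right)} = - \frac{7}{3} - 14 q$ ($K{\left(d,q \right)} = -14 + 7 \left(\left(\frac{5}{3} - q\right) - q\right) = -14 + 7 \left(\frac{5}{3} - 2 q\right) = -14 - \left(- \frac{35}{3} + 14 q\right) = - \frac{7}{3} - 14 q$)
$\sqrt{562 + K{\left(y{\left(f \right)},s \right)}} = \sqrt{562 - - \frac{707}{3}} = \sqrt{562 + \left(- \frac{7}{3} + 238\right)} = \sqrt{562 + \frac{707}{3}} = \sqrt{\frac{2393}{3}} = \frac{\sqrt{7179}}{3}$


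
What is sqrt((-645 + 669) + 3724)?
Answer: 2*sqrt(937) ≈ 61.221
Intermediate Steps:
sqrt((-645 + 669) + 3724) = sqrt(24 + 3724) = sqrt(3748) = 2*sqrt(937)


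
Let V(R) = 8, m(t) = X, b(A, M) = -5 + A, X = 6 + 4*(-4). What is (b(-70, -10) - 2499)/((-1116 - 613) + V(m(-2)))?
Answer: 2574/1721 ≈ 1.4956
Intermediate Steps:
X = -10 (X = 6 - 16 = -10)
m(t) = -10
(b(-70, -10) - 2499)/((-1116 - 613) + V(m(-2))) = ((-5 - 70) - 2499)/((-1116 - 613) + 8) = (-75 - 2499)/(-1729 + 8) = -2574/(-1721) = -2574*(-1/1721) = 2574/1721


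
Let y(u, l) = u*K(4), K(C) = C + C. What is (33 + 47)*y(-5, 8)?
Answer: -3200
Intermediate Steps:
K(C) = 2*C
y(u, l) = 8*u (y(u, l) = u*(2*4) = u*8 = 8*u)
(33 + 47)*y(-5, 8) = (33 + 47)*(8*(-5)) = 80*(-40) = -3200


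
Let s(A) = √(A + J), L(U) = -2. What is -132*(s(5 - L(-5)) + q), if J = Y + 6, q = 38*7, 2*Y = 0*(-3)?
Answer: -35112 - 132*√13 ≈ -35588.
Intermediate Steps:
Y = 0 (Y = (0*(-3))/2 = (½)*0 = 0)
q = 266
J = 6 (J = 0 + 6 = 6)
s(A) = √(6 + A) (s(A) = √(A + 6) = √(6 + A))
-132*(s(5 - L(-5)) + q) = -132*(√(6 + (5 - 1*(-2))) + 266) = -132*(√(6 + (5 + 2)) + 266) = -132*(√(6 + 7) + 266) = -132*(√13 + 266) = -132*(266 + √13) = -35112 - 132*√13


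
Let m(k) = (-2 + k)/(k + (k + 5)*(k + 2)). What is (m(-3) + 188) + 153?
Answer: 342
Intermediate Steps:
m(k) = (-2 + k)/(k + (2 + k)*(5 + k)) (m(k) = (-2 + k)/(k + (5 + k)*(2 + k)) = (-2 + k)/(k + (2 + k)*(5 + k)))
(m(-3) + 188) + 153 = ((-2 - 3)/(10 + (-3)² + 8*(-3)) + 188) + 153 = (-5/(10 + 9 - 24) + 188) + 153 = (-5/(-5) + 188) + 153 = (-⅕*(-5) + 188) + 153 = (1 + 188) + 153 = 189 + 153 = 342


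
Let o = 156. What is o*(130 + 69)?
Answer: 31044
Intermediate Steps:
o*(130 + 69) = 156*(130 + 69) = 156*199 = 31044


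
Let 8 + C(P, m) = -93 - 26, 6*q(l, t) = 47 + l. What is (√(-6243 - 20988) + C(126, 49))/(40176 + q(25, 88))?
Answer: -127/40188 + I*√27231/40188 ≈ -0.0031601 + 0.0041062*I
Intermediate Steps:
q(l, t) = 47/6 + l/6 (q(l, t) = (47 + l)/6 = 47/6 + l/6)
C(P, m) = -127 (C(P, m) = -8 + (-93 - 26) = -8 - 119 = -127)
(√(-6243 - 20988) + C(126, 49))/(40176 + q(25, 88)) = (√(-6243 - 20988) - 127)/(40176 + (47/6 + (⅙)*25)) = (√(-27231) - 127)/(40176 + (47/6 + 25/6)) = (I*√27231 - 127)/(40176 + 12) = (-127 + I*√27231)/40188 = (-127 + I*√27231)*(1/40188) = -127/40188 + I*√27231/40188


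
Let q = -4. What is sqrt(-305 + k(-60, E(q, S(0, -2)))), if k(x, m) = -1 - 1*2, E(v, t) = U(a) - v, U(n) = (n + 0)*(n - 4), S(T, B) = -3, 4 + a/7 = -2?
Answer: 2*I*sqrt(77) ≈ 17.55*I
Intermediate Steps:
a = -42 (a = -28 + 7*(-2) = -28 - 14 = -42)
U(n) = n*(-4 + n)
E(v, t) = 1932 - v (E(v, t) = -42*(-4 - 42) - v = -42*(-46) - v = 1932 - v)
k(x, m) = -3 (k(x, m) = -1 - 2 = -3)
sqrt(-305 + k(-60, E(q, S(0, -2)))) = sqrt(-305 - 3) = sqrt(-308) = 2*I*sqrt(77)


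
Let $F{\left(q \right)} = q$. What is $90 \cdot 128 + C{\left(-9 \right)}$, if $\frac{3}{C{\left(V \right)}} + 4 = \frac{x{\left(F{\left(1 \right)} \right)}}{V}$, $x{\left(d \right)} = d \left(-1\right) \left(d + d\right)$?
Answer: $\frac{391653}{34} \approx 11519.0$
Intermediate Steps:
$x{\left(d \right)} = - 2 d^{2}$ ($x{\left(d \right)} = - d 2 d = - 2 d^{2}$)
$C{\left(V \right)} = \frac{3}{-4 - \frac{2}{V}}$ ($C{\left(V \right)} = \frac{3}{-4 + \frac{\left(-2\right) 1^{2}}{V}} = \frac{3}{-4 + \frac{\left(-2\right) 1}{V}} = \frac{3}{-4 - \frac{2}{V}}$)
$90 \cdot 128 + C{\left(-9 \right)} = 90 \cdot 128 - - \frac{27}{2 + 4 \left(-9\right)} = 11520 - - \frac{27}{2 - 36} = 11520 - - \frac{27}{-34} = 11520 - \left(-27\right) \left(- \frac{1}{34}\right) = 11520 - \frac{27}{34} = \frac{391653}{34}$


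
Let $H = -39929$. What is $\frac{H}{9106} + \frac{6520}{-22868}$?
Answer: $- \frac{243116873}{52059002} \approx -4.67$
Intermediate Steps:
$\frac{H}{9106} + \frac{6520}{-22868} = - \frac{39929}{9106} + \frac{6520}{-22868} = \left(-39929\right) \frac{1}{9106} + 6520 \left(- \frac{1}{22868}\right) = - \frac{39929}{9106} - \frac{1630}{5717} = - \frac{243116873}{52059002}$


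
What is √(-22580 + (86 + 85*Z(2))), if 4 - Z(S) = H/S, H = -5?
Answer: I*√87766/2 ≈ 148.13*I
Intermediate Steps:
Z(S) = 4 + 5/S (Z(S) = 4 - (-5)/S = 4 + 5/S)
√(-22580 + (86 + 85*Z(2))) = √(-22580 + (86 + 85*(4 + 5/2))) = √(-22580 + (86 + 85*(13/2))) = √(-22580 + (86 + 1105/2)) = √(-22580 + 1277/2) = √(-43883/2) = I*√87766/2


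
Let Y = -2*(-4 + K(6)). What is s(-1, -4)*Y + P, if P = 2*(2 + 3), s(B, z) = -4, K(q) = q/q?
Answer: -14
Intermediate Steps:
K(q) = 1
P = 10 (P = 2*5 = 10)
Y = 6 (Y = -2*(-4 + 1) = -2*(-3) = 6)
s(-1, -4)*Y + P = -4*6 + 10 = -24 + 10 = -14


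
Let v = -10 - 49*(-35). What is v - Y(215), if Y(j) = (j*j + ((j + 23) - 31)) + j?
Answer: -44942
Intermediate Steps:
Y(j) = -8 + j² + 2*j (Y(j) = (j² + ((23 + j) - 31)) + j = (j² + (-8 + j)) + j = (-8 + j + j²) + j = -8 + j² + 2*j)
v = 1705 (v = -10 + 1715 = 1705)
v - Y(215) = 1705 - (-8 + 215² + 2*215) = 1705 - (-8 + 46225 + 430) = 1705 - 1*46647 = 1705 - 46647 = -44942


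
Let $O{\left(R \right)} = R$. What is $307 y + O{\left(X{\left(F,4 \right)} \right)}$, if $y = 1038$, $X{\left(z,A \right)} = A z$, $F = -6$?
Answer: $318642$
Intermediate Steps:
$307 y + O{\left(X{\left(F,4 \right)} \right)} = 307 \cdot 1038 + 4 \left(-6\right) = 318666 - 24 = 318642$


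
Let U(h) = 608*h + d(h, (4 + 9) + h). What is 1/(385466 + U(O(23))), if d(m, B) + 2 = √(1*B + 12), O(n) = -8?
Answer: 380600/144856359983 - √17/144856359983 ≈ 2.6274e-6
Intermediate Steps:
d(m, B) = -2 + √(12 + B) (d(m, B) = -2 + √(1*B + 12) = -2 + √(B + 12) = -2 + √(12 + B))
U(h) = -2 + √(25 + h) + 608*h (U(h) = 608*h + (-2 + √(12 + ((4 + 9) + h))) = 608*h + (-2 + √(12 + (13 + h))) = 608*h + (-2 + √(25 + h)) = -2 + √(25 + h) + 608*h)
1/(385466 + U(O(23))) = 1/(385466 + (-2 + √(25 - 8) + 608*(-8))) = 1/(385466 + (-2 + √17 - 4864)) = 1/(385466 + (-4866 + √17)) = 1/(380600 + √17)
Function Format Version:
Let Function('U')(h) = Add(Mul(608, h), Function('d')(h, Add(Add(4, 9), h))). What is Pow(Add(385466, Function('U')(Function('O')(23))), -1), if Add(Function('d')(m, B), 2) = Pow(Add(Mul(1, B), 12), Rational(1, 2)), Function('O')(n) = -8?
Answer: Add(Rational(380600, 144856359983), Mul(Rational(-1, 144856359983), Pow(17, Rational(1, 2)))) ≈ 2.6274e-6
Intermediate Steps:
Function('d')(m, B) = Add(-2, Pow(Add(12, B), Rational(1, 2))) (Function('d')(m, B) = Add(-2, Pow(Add(Mul(1, B), 12), Rational(1, 2))) = Add(-2, Pow(Add(B, 12), Rational(1, 2))) = Add(-2, Pow(Add(12, B), Rational(1, 2))))
Function('U')(h) = Add(-2, Pow(Add(25, h), Rational(1, 2)), Mul(608, h)) (Function('U')(h) = Add(Mul(608, h), Add(-2, Pow(Add(12, Add(Add(4, 9), h)), Rational(1, 2)))) = Add(Mul(608, h), Add(-2, Pow(Add(12, Add(13, h)), Rational(1, 2)))) = Add(Mul(608, h), Add(-2, Pow(Add(25, h), Rational(1, 2)))) = Add(-2, Pow(Add(25, h), Rational(1, 2)), Mul(608, h)))
Pow(Add(385466, Function('U')(Function('O')(23))), -1) = Pow(Add(385466, Add(-2, Pow(Add(25, -8), Rational(1, 2)), Mul(608, -8))), -1) = Pow(Add(385466, Add(-2, Pow(17, Rational(1, 2)), -4864)), -1) = Pow(Add(385466, Add(-4866, Pow(17, Rational(1, 2)))), -1) = Pow(Add(380600, Pow(17, Rational(1, 2))), -1)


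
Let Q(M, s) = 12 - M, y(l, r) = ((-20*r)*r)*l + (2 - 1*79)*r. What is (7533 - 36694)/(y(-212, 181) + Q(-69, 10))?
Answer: -29161/138892784 ≈ -0.00020995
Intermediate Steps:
y(l, r) = -77*r - 20*l*r² (y(l, r) = (-20*r²)*l + (2 - 79)*r = -20*l*r² - 77*r = -77*r - 20*l*r²)
(7533 - 36694)/(y(-212, 181) + Q(-69, 10)) = (7533 - 36694)/(-1*181*(77 + 20*(-212)*181) + (12 - 1*(-69))) = -29161/(-1*181*(77 - 767440) + (12 + 69)) = -29161/(-1*181*(-767363) + 81) = -29161/(138892703 + 81) = -29161/138892784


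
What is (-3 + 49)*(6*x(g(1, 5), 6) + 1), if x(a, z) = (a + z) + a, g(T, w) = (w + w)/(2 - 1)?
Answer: 7222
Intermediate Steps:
g(T, w) = 2*w (g(T, w) = (2*w)/1 = (2*w)*1 = 2*w)
x(a, z) = z + 2*a
(-3 + 49)*(6*x(g(1, 5), 6) + 1) = (-3 + 49)*(6*(6 + 2*(2*5)) + 1) = 46*(6*(6 + 2*10) + 1) = 46*(6*(6 + 20) + 1) = 46*(6*26 + 1) = 46*(156 + 1) = 46*157 = 7222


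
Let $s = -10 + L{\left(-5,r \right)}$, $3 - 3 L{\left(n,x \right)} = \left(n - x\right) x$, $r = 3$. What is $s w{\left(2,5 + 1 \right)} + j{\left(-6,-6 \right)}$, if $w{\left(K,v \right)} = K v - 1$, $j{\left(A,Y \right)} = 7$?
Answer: $-4$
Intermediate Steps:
$L{\left(n,x \right)} = 1 - \frac{x \left(n - x\right)}{3}$ ($L{\left(n,x \right)} = 1 - \frac{\left(n - x\right) x}{3} = 1 - \frac{x \left(n - x\right)}{3}$)
$w{\left(K,v \right)} = -1 + K v$
$s = -1$ ($s = -10 + \left(1 + \frac{3^{2}}{3} - \left(- \frac{5}{3}\right) 3\right) = -10 + \left(1 + \frac{1}{3} \cdot 9 + 5\right) = -10 + \left(1 + 3 + 5\right) = -10 + 9 = -1$)
$s w{\left(2,5 + 1 \right)} + j{\left(-6,-6 \right)} = - (-1 + 2 \left(5 + 1\right)) + 7 = - (-1 + 2 \cdot 6) + 7 = - (-1 + 12) + 7 = \left(-1\right) 11 + 7 = -11 + 7 = -4$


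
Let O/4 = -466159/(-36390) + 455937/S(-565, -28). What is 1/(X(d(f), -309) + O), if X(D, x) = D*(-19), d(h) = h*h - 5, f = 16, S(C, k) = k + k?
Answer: -254730/9497528633 ≈ -2.6821e-5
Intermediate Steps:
S(C, k) = 2*k
d(h) = -5 + h**2 (d(h) = h**2 - 5 = -5 + h**2)
X(D, x) = -19*D
O = -8282721263/254730 (O = 4*(-466159/(-36390) + 455937/((2*(-28)))) = 4*(-466159*(-1/36390) + 455937/(-56)) = 4*(466159/36390 + 455937*(-1/56)) = 4*(466159/36390 - 455937/56) = 4*(-8282721263/1018920) = -8282721263/254730 ≈ -32516.)
1/(X(d(f), -309) + O) = 1/(-19*(-5 + 16**2) - 8282721263/254730) = 1/(-19*(-5 + 256) - 8282721263/254730) = 1/(-19*251 - 8282721263/254730) = 1/(-4769 - 8282721263/254730) = 1/(-9497528633/254730) = -254730/9497528633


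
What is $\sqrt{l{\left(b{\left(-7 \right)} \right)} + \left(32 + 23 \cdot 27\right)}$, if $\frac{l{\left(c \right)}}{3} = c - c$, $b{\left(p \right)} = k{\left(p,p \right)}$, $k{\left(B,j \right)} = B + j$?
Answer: $\sqrt{653} \approx 25.554$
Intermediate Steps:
$b{\left(p \right)} = 2 p$ ($b{\left(p \right)} = p + p = 2 p$)
$l{\left(c \right)} = 0$ ($l{\left(c \right)} = 3 \left(c - c\right) = 3 \cdot 0 = 0$)
$\sqrt{l{\left(b{\left(-7 \right)} \right)} + \left(32 + 23 \cdot 27\right)} = \sqrt{0 + \left(32 + 23 \cdot 27\right)} = \sqrt{0 + \left(32 + 621\right)} = \sqrt{0 + 653} = \sqrt{653}$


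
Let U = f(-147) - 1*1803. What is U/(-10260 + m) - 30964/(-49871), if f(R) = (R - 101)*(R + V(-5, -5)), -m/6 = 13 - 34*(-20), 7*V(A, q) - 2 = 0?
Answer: -8947449661/5033280546 ≈ -1.7777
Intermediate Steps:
V(A, q) = 2/7 (V(A, q) = 2/7 + (1/7)*0 = 2/7 + 0 = 2/7)
m = -4158 (m = -6*(13 - 34*(-20)) = -6*(13 + 680) = -6*693 = -4158)
f(R) = (-101 + R)*(2/7 + R) (f(R) = (R - 101)*(R + 2/7) = (-101 + R)*(2/7 + R))
U = 242075/7 (U = (-202/7 + (-147)**2 - 705/7*(-147)) - 1*1803 = (-202/7 + 21609 + 14805) - 1803 = 254696/7 - 1803 = 242075/7 ≈ 34582.)
U/(-10260 + m) - 30964/(-49871) = 242075/(7*(-10260 - 4158)) - 30964/(-49871) = (242075/7)/(-14418) - 30964*(-1/49871) = (242075/7)*(-1/14418) + 30964/49871 = -242075/100926 + 30964/49871 = -8947449661/5033280546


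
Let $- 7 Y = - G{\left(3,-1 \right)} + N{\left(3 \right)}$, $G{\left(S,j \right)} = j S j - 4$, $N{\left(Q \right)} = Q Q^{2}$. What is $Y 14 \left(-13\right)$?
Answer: $728$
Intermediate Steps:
$N{\left(Q \right)} = Q^{3}$
$G{\left(S,j \right)} = -4 + S j^{2}$ ($G{\left(S,j \right)} = S j j - 4 = S j^{2} - 4 = -4 + S j^{2}$)
$Y = -4$ ($Y = - \frac{- (-4 + 3 \left(-1\right)^{2}) + 3^{3}}{7} = - \frac{- (-4 + 3 \cdot 1) + 27}{7} = - \frac{- (-4 + 3) + 27}{7} = - \frac{\left(-1\right) \left(-1\right) + 27}{7} = - \frac{1 + 27}{7} = \left(- \frac{1}{7}\right) 28 = -4$)
$Y 14 \left(-13\right) = \left(-4\right) 14 \left(-13\right) = \left(-56\right) \left(-13\right) = 728$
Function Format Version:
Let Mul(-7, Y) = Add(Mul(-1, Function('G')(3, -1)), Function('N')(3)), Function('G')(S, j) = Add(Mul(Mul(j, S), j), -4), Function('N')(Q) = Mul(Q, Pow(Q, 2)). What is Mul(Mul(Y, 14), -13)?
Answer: 728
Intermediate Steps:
Function('N')(Q) = Pow(Q, 3)
Function('G')(S, j) = Add(-4, Mul(S, Pow(j, 2))) (Function('G')(S, j) = Add(Mul(Mul(S, j), j), -4) = Add(Mul(S, Pow(j, 2)), -4) = Add(-4, Mul(S, Pow(j, 2))))
Y = -4 (Y = Mul(Rational(-1, 7), Add(Mul(-1, Add(-4, Mul(3, Pow(-1, 2)))), Pow(3, 3))) = Mul(Rational(-1, 7), Add(Mul(-1, Add(-4, Mul(3, 1))), 27)) = Mul(Rational(-1, 7), Add(Mul(-1, Add(-4, 3)), 27)) = Mul(Rational(-1, 7), Add(Mul(-1, -1), 27)) = Mul(Rational(-1, 7), Add(1, 27)) = Mul(Rational(-1, 7), 28) = -4)
Mul(Mul(Y, 14), -13) = Mul(Mul(-4, 14), -13) = Mul(-56, -13) = 728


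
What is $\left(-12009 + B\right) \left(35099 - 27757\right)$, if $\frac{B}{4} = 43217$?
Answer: $1181026778$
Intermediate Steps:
$B = 172868$ ($B = 4 \cdot 43217 = 172868$)
$\left(-12009 + B\right) \left(35099 - 27757\right) = \left(-12009 + 172868\right) \left(35099 - 27757\right) = 160859 \cdot 7342 = 1181026778$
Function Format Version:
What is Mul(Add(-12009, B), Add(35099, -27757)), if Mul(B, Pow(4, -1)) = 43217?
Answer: 1181026778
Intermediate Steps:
B = 172868 (B = Mul(4, 43217) = 172868)
Mul(Add(-12009, B), Add(35099, -27757)) = Mul(Add(-12009, 172868), Add(35099, -27757)) = Mul(160859, 7342) = 1181026778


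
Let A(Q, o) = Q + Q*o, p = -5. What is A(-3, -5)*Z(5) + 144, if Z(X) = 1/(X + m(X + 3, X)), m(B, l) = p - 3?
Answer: 140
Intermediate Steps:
m(B, l) = -8 (m(B, l) = -5 - 3 = -8)
Z(X) = 1/(-8 + X) (Z(X) = 1/(X - 8) = 1/(-8 + X))
A(-3, -5)*Z(5) + 144 = (-3*(1 - 5))/(-8 + 5) + 144 = -3*(-4)/(-3) + 144 = 12*(-⅓) + 144 = -4 + 144 = 140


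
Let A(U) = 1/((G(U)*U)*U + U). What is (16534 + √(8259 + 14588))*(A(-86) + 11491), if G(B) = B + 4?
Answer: 57620642595859/303279 + 6969957977*√22847/606558 ≈ 1.9173e+8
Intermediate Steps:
G(B) = 4 + B
A(U) = 1/(U + U²*(4 + U)) (A(U) = 1/(((4 + U)*U)*U + U) = 1/((U*(4 + U))*U + U) = 1/(U²*(4 + U) + U) = 1/(U + U²*(4 + U)))
(16534 + √(8259 + 14588))*(A(-86) + 11491) = (16534 + √(8259 + 14588))*(1/((-86)*(1 - 86*(4 - 86))) + 11491) = (16534 + √22847)*(-1/(86*(1 - 86*(-82))) + 11491) = (16534 + √22847)*(-1/(86*(1 + 7052)) + 11491) = (16534 + √22847)*(-1/86/7053 + 11491) = (16534 + √22847)*(-1/86*1/7053 + 11491) = (16534 + √22847)*(-1/606558 + 11491) = (16534 + √22847)*(6969957977/606558) = 57620642595859/303279 + 6969957977*√22847/606558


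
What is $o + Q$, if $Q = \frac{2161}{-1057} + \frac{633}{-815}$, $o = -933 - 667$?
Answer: $- \frac{1380758296}{861455} \approx -1602.8$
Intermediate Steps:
$o = -1600$ ($o = -933 - 667 = -1600$)
$Q = - \frac{2430296}{861455}$ ($Q = 2161 \left(- \frac{1}{1057}\right) + 633 \left(- \frac{1}{815}\right) = - \frac{2161}{1057} - \frac{633}{815} = - \frac{2430296}{861455} \approx -2.8212$)
$o + Q = -1600 - \frac{2430296}{861455} = - \frac{1380758296}{861455}$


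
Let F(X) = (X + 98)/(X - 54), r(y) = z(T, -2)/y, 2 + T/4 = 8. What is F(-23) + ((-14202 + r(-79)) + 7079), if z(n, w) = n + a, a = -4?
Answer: -43336674/6083 ≈ -7124.2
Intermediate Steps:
T = 24 (T = -8 + 4*8 = -8 + 32 = 24)
z(n, w) = -4 + n (z(n, w) = n - 4 = -4 + n)
r(y) = 20/y (r(y) = (-4 + 24)/y = 20/y)
F(X) = (98 + X)/(-54 + X)
F(-23) + ((-14202 + r(-79)) + 7079) = (98 - 23)/(-54 - 23) + ((-14202 + 20/(-79)) + 7079) = 75/(-77) + ((-14202 + 20*(-1/79)) + 7079) = -1/77*75 + ((-14202 - 20/79) + 7079) = -75/77 + (-1121978/79 + 7079) = -75/77 - 562737/79 = -43336674/6083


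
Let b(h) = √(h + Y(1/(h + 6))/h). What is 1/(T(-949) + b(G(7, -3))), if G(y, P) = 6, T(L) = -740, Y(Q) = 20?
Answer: -555/410693 - √21/821386 ≈ -0.0013570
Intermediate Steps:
b(h) = √(h + 20/h)
1/(T(-949) + b(G(7, -3))) = 1/(-740 + √(6 + 20/6)) = 1/(-740 + √(6 + 20*(⅙))) = 1/(-740 + √(6 + 10/3)) = 1/(-740 + √(28/3)) = 1/(-740 + 2*√21/3)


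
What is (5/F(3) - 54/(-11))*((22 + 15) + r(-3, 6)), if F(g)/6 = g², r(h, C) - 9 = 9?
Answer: 14855/54 ≈ 275.09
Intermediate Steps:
r(h, C) = 18 (r(h, C) = 9 + 9 = 18)
F(g) = 6*g²
(5/F(3) - 54/(-11))*((22 + 15) + r(-3, 6)) = (5/((6*3²)) - 54/(-11))*((22 + 15) + 18) = (5/((6*9)) - 54*(-1/11))*(37 + 18) = (5/54 + 54/11)*55 = (2971/594)*55 = 14855/54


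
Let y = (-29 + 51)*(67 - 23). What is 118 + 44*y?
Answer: 42710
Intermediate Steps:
y = 968 (y = 22*44 = 968)
118 + 44*y = 118 + 44*968 = 118 + 42592 = 42710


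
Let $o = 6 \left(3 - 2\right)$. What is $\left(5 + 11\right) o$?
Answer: $96$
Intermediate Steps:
$o = 6$ ($o = 6 \cdot 1 = 6$)
$\left(5 + 11\right) o = \left(5 + 11\right) 6 = 16 \cdot 6 = 96$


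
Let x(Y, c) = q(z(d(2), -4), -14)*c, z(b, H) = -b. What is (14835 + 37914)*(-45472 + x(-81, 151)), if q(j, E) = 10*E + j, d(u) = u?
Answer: -3529646586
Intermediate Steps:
q(j, E) = j + 10*E
x(Y, c) = -142*c (x(Y, c) = (-1*2 + 10*(-14))*c = (-2 - 140)*c = -142*c)
(14835 + 37914)*(-45472 + x(-81, 151)) = (14835 + 37914)*(-45472 - 142*151) = 52749*(-45472 - 21442) = 52749*(-66914) = -3529646586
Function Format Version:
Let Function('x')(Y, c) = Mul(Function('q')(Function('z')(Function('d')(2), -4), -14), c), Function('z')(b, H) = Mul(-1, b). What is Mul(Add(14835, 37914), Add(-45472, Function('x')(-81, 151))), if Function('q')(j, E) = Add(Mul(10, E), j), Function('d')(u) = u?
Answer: -3529646586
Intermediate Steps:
Function('q')(j, E) = Add(j, Mul(10, E))
Function('x')(Y, c) = Mul(-142, c) (Function('x')(Y, c) = Mul(Add(Mul(-1, 2), Mul(10, -14)), c) = Mul(Add(-2, -140), c) = Mul(-142, c))
Mul(Add(14835, 37914), Add(-45472, Function('x')(-81, 151))) = Mul(Add(14835, 37914), Add(-45472, Mul(-142, 151))) = Mul(52749, Add(-45472, -21442)) = Mul(52749, -66914) = -3529646586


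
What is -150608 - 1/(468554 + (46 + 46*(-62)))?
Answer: -70145374785/465748 ≈ -1.5061e+5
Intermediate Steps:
-150608 - 1/(468554 + (46 + 46*(-62))) = -150608 - 1/(468554 + (46 - 2852)) = -150608 - 1/(468554 - 2806) = -150608 - 1/465748 = -70145374785/465748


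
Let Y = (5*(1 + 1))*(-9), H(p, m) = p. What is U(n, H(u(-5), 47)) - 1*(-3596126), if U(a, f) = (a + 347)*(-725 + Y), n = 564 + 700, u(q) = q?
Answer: 2283161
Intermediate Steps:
Y = -90 (Y = (5*2)*(-9) = 10*(-9) = -90)
n = 1264
U(a, f) = -282805 - 815*a (U(a, f) = (a + 347)*(-725 - 90) = (347 + a)*(-815) = -282805 - 815*a)
U(n, H(u(-5), 47)) - 1*(-3596126) = (-282805 - 815*1264) - 1*(-3596126) = (-282805 - 1030160) + 3596126 = -1312965 + 3596126 = 2283161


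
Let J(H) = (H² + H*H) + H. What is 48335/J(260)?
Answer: 9667/27092 ≈ 0.35682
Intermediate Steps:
J(H) = H + 2*H² (J(H) = (H² + H²) + H = 2*H² + H = H + 2*H²)
48335/J(260) = 48335/((260*(1 + 2*260))) = 48335/((260*(1 + 520))) = 48335/((260*521)) = 48335/135460 = 48335*(1/135460) = 9667/27092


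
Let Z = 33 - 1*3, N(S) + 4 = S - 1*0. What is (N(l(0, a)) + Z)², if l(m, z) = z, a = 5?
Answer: 961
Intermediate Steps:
N(S) = -4 + S (N(S) = -4 + (S - 1*0) = -4 + (S + 0) = -4 + S)
Z = 30 (Z = 33 - 3 = 30)
(N(l(0, a)) + Z)² = ((-4 + 5) + 30)² = (1 + 30)² = 31² = 961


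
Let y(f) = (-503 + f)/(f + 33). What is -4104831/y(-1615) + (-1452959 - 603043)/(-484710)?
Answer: -87434058677544/28517105 ≈ -3.0660e+6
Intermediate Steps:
y(f) = (-503 + f)/(33 + f)
-4104831/y(-1615) + (-1452959 - 603043)/(-484710) = -4104831*(33 - 1615)/(-503 - 1615) + (-1452959 - 603043)/(-484710) = -4104831/(-2118/(-1582)) - 2056002*(-1/484710) = -4104831/((-1/1582*(-2118))) + 342667/80785 = -4104831/1059/791 + 342667/80785 = -4104831*791/1059 + 342667/80785 = -1082307107/353 + 342667/80785 = -87434058677544/28517105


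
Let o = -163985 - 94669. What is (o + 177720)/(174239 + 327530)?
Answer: -80934/501769 ≈ -0.16130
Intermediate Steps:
o = -258654
(o + 177720)/(174239 + 327530) = (-258654 + 177720)/(174239 + 327530) = -80934/501769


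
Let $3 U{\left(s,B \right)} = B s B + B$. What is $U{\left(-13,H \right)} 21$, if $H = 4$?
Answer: $-1428$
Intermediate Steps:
$U{\left(s,B \right)} = \frac{B}{3} + \frac{s B^{2}}{3}$ ($U{\left(s,B \right)} = \frac{B s B + B}{3} = \frac{s B^{2} + B}{3} = \frac{B + s B^{2}}{3} = \frac{B}{3} + \frac{s B^{2}}{3}$)
$U{\left(-13,H \right)} 21 = \frac{1}{3} \cdot 4 \left(1 + 4 \left(-13\right)\right) 21 = \frac{1}{3} \cdot 4 \left(1 - 52\right) 21 = \frac{1}{3} \cdot 4 \left(-51\right) 21 = \left(-68\right) 21 = -1428$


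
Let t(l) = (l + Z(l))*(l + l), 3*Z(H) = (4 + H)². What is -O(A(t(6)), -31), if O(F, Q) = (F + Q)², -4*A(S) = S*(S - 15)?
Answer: -2911357849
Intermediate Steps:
Z(H) = (4 + H)²/3
t(l) = 2*l*(l + (4 + l)²/3) (t(l) = (l + (4 + l)²/3)*(l + l) = (l + (4 + l)²/3)*(2*l) = 2*l*(l + (4 + l)²/3))
A(S) = -S*(-15 + S)/4 (A(S) = -S*(S - 15)/4 = -S*(-15 + S)/4)
-O(A(t(6)), -31) = -(((⅔)*6*((4 + 6)² + 3*6))*(15 - 2*6*((4 + 6)² + 3*6)/3)/4 - 31)² = -(((⅔)*6*(10² + 18))*(15 - 2*6*(10² + 18)/3)/4 - 31)² = -(((⅔)*6*(100 + 18))*(15 - 2*6*(100 + 18)/3)/4 - 31)² = -(((⅔)*6*118)*(15 - 2*6*118/3)/4 - 31)² = -((¼)*472*(15 - 1*472) - 31)² = -((¼)*472*(15 - 472) - 31)² = -((¼)*472*(-457) - 31)² = -(-53926 - 31)² = -1*(-53957)² = -1*2911357849 = -2911357849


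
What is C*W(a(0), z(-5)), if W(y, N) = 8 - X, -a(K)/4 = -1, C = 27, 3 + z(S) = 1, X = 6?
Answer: 54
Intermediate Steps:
z(S) = -2 (z(S) = -3 + 1 = -2)
a(K) = 4 (a(K) = -4*(-1) = 4)
W(y, N) = 2 (W(y, N) = 8 - 1*6 = 8 - 6 = 2)
C*W(a(0), z(-5)) = 27*2 = 54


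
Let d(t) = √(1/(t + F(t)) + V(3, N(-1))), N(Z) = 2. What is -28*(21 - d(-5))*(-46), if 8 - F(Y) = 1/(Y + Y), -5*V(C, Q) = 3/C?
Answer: 27048 - 1288*√2945/155 ≈ 26597.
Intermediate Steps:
V(C, Q) = -3/(5*C)
F(Y) = 8 - 1/(2*Y) (F(Y) = 8 - 1/(Y + Y) = 8 - 1/(2*Y))
d(t) = √(-⅕ + 1/(8 + t - 1/(2*t))) (d(t) = √(1/(t + (8 - 1/(2*t))) - ⅗/3) = √(1/(8 + t - 1/(2*t)) - ⅗*⅓) = √(1/(8 + t - 1/(2*t)) - ⅕) = √(-⅕ + 1/(8 + t - 1/(2*t))))
-28*(21 - d(-5))*(-46) = -28*(21 - √5*√((1 - 6*(-5) - 2*(-5)²)/(-1 + 2*(-5)² + 16*(-5)))/5)*(-46) = -28*(21 - √5*√((1 + 30 - 2*25)/(-1 + 2*25 - 80))/5)*(-46) = -28*(21 - √5*√((1 + 30 - 50)/(-1 + 50 - 80))/5)*(-46) = -28*(21 - √5*√(-19/(-31))/5)*(-46) = -28*(21 - √5*√(-1/31*(-19))/5)*(-46) = -28*(21 - √5*√(19/31)/5)*(-46) = -28*(21 - √5*√589/31/5)*(-46) = -28*(21 - √2945/155)*(-46) = (-588 + 28*√2945/155)*(-46) = 27048 - 1288*√2945/155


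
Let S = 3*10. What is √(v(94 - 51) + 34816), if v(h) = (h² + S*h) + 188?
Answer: √38143 ≈ 195.30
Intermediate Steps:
S = 30
v(h) = 188 + h² + 30*h (v(h) = (h² + 30*h) + 188 = 188 + h² + 30*h)
√(v(94 - 51) + 34816) = √((188 + (94 - 51)² + 30*(94 - 51)) + 34816) = √((188 + 43² + 30*43) + 34816) = √((188 + 1849 + 1290) + 34816) = √(3327 + 34816) = √38143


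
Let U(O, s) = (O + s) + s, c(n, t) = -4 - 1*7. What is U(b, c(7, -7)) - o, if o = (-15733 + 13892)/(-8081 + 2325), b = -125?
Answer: -847973/5756 ≈ -147.32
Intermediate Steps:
c(n, t) = -11 (c(n, t) = -4 - 7 = -11)
o = 1841/5756 (o = -1841/(-5756) = -1841*(-1/5756) = 1841/5756 ≈ 0.31984)
U(O, s) = O + 2*s
U(b, c(7, -7)) - o = (-125 + 2*(-11)) - 1*1841/5756 = (-125 - 22) - 1841/5756 = -147 - 1841/5756 = -847973/5756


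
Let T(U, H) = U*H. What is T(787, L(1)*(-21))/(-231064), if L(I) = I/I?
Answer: 16527/231064 ≈ 0.071526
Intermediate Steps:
L(I) = 1
T(U, H) = H*U
T(787, L(1)*(-21))/(-231064) = ((1*(-21))*787)/(-231064) = -21*787*(-1/231064) = -16527*(-1/231064) = 16527/231064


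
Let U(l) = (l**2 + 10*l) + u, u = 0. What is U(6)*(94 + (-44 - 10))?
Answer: 3840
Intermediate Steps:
U(l) = l**2 + 10*l (U(l) = (l**2 + 10*l) + 0 = l**2 + 10*l)
U(6)*(94 + (-44 - 10)) = (6*(10 + 6))*(94 + (-44 - 10)) = (6*16)*(94 - 54) = 96*40 = 3840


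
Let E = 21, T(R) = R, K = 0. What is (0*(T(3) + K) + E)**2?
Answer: 441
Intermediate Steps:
(0*(T(3) + K) + E)**2 = (0*(3 + 0) + 21)**2 = (0*3 + 21)**2 = (0 + 21)**2 = 21**2 = 441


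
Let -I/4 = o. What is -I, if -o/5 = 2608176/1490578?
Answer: -26081760/745289 ≈ -34.995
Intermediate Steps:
o = -6520440/745289 (o = -13040880/1490578 = -5*1304088/745289 = -6520440/745289 ≈ -8.7489)
I = 26081760/745289 (I = -4*(-6520440/745289) = 26081760/745289 ≈ 34.995)
-I = -1*26081760/745289 = -26081760/745289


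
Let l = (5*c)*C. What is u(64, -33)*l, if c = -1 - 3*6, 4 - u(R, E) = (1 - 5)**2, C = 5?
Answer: 5700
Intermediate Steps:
u(R, E) = -12 (u(R, E) = 4 - (1 - 5)**2 = 4 - 1*(-4)**2 = 4 - 1*16 = 4 - 16 = -12)
c = -19 (c = -1 - 18 = -19)
l = -475 (l = (5*(-19))*5 = -95*5 = -475)
u(64, -33)*l = -12*(-475) = 5700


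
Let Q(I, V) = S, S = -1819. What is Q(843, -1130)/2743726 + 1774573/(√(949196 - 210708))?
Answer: -1819/2743726 + 1774573*√184622/369244 ≈ 2065.0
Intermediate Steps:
Q(I, V) = -1819
Q(843, -1130)/2743726 + 1774573/(√(949196 - 210708)) = -1819/2743726 + 1774573/(√(949196 - 210708)) = -1819*1/2743726 + 1774573/(√738488) = -1819/2743726 + 1774573/((2*√184622)) = -1819/2743726 + 1774573*(√184622/369244) = -1819/2743726 + 1774573*√184622/369244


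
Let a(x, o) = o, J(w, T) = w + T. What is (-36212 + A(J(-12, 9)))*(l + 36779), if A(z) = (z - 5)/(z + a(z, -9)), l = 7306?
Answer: -1596376630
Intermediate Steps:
J(w, T) = T + w
A(z) = (-5 + z)/(-9 + z) (A(z) = (z - 5)/(z - 9) = (-5 + z)/(-9 + z))
(-36212 + A(J(-12, 9)))*(l + 36779) = (-36212 + (-5 + (9 - 12))/(-9 + (9 - 12)))*(7306 + 36779) = (-36212 + (-5 - 3)/(-9 - 3))*44085 = (-36212 - 8/(-12))*44085 = (-36212 - 1/12*(-8))*44085 = (-36212 + ⅔)*44085 = -108634/3*44085 = -1596376630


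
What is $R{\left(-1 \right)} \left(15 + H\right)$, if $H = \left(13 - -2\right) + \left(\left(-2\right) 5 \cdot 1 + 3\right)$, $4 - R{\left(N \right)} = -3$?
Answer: $161$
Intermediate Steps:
$R{\left(N \right)} = 7$ ($R{\left(N \right)} = 4 - -3 = 4 + 3 = 7$)
$H = 8$ ($H = \left(13 + 2\right) + \left(\left(-10\right) 1 + 3\right) = 15 + \left(-10 + 3\right) = 15 - 7 = 8$)
$R{\left(-1 \right)} \left(15 + H\right) = 7 \left(15 + 8\right) = 7 \cdot 23 = 161$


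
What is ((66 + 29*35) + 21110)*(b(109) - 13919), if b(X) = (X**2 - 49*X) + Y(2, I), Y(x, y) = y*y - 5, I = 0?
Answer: -163858344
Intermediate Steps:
Y(x, y) = -5 + y**2 (Y(x, y) = y**2 - 5 = -5 + y**2)
b(X) = -5 + X**2 - 49*X (b(X) = (X**2 - 49*X) + (-5 + 0**2) = (X**2 - 49*X) + (-5 + 0) = (X**2 - 49*X) - 5 = -5 + X**2 - 49*X)
((66 + 29*35) + 21110)*(b(109) - 13919) = ((66 + 29*35) + 21110)*((-5 + 109**2 - 49*109) - 13919) = ((66 + 1015) + 21110)*((-5 + 11881 - 5341) - 13919) = (1081 + 21110)*(6535 - 13919) = 22191*(-7384) = -163858344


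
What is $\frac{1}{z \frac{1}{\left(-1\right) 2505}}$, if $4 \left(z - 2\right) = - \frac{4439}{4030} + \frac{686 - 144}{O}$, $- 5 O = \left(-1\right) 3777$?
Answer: $- \frac{152517526200}{115925677} \approx -1315.6$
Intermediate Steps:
$O = \frac{3777}{5}$ ($O = - \frac{\left(-1\right) 3777}{5} = \left(- \frac{1}{5}\right) \left(-3777\right) = \frac{3777}{5} \approx 755.4$)
$z = \frac{115925677}{60885240}$ ($z = 2 + \frac{- \frac{4439}{4030} + \frac{686 - 144}{\frac{3777}{5}}}{4} = 2 + \frac{\left(-4439\right) \frac{1}{4030} + \left(686 - 144\right) \frac{5}{3777}}{4} = 2 + \frac{- \frac{4439}{4030} + 542 \cdot \frac{5}{3777}}{4} = 2 + \frac{- \frac{4439}{4030} + \frac{2710}{3777}}{4} = 2 + \frac{1}{4} \left(- \frac{5844803}{15221310}\right) = 2 - \frac{5844803}{60885240} = \frac{115925677}{60885240} \approx 1.904$)
$\frac{1}{z \frac{1}{\left(-1\right) 2505}} = \frac{1}{\frac{115925677}{60885240} \frac{1}{\left(-1\right) 2505}} = \frac{1}{\frac{115925677}{60885240} \frac{1}{-2505}} = \frac{1}{\frac{115925677}{60885240} \left(- \frac{1}{2505}\right)} = \frac{1}{- \frac{115925677}{152517526200}} = - \frac{152517526200}{115925677}$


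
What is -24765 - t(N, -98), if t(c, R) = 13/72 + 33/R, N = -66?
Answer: -87370369/3528 ≈ -24765.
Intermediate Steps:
t(c, R) = 13/72 + 33/R (t(c, R) = 13*(1/72) + 33/R = 13/72 + 33/R)
-24765 - t(N, -98) = -24765 - (13/72 + 33/(-98)) = -24765 - (13/72 + 33*(-1/98)) = -24765 - (13/72 - 33/98) = -24765 - 1*(-551/3528) = -24765 + 551/3528 = -87370369/3528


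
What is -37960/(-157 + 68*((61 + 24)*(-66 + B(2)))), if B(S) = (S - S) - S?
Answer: 37960/393197 ≈ 0.096542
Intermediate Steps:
B(S) = -S (B(S) = 0 - S = -S)
-37960/(-157 + 68*((61 + 24)*(-66 + B(2)))) = -37960/(-157 + 68*((61 + 24)*(-66 - 1*2))) = -37960/(-157 + 68*(85*(-66 - 2))) = -37960/(-157 + 68*(85*(-68))) = -37960/(-157 + 68*(-5780)) = -37960/(-157 - 393040) = -37960/(-393197) = -37960*(-1/393197) = 37960/393197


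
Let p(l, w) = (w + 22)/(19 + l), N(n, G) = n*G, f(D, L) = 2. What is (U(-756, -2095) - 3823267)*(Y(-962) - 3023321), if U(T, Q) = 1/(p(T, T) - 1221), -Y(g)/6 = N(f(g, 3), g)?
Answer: 10353476648866331286/899143 ≈ 1.1515e+13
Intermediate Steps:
N(n, G) = G*n
Y(g) = -12*g (Y(g) = -6*g*2 = -12*g)
p(l, w) = (22 + w)/(19 + l)
U(T, Q) = 1/(-1221 + (22 + T)/(19 + T)) (U(T, Q) = 1/((22 + T)/(19 + T) - 1221) = 1/(-1221 + (22 + T)/(19 + T)))
(U(-756, -2095) - 3823267)*(Y(-962) - 3023321) = ((-19 - 1*(-756))/(23177 + 1220*(-756)) - 3823267)*(-12*(-962) - 3023321) = ((-19 + 756)/(23177 - 922320) - 3823267)*(11544 - 3023321) = (737/(-899143) - 3823267)*(-3011777) = (-1/899143*737 - 3823267)*(-3011777) = (-737/899143 - 3823267)*(-3011777) = -3437663760918/899143*(-3011777) = 10353476648866331286/899143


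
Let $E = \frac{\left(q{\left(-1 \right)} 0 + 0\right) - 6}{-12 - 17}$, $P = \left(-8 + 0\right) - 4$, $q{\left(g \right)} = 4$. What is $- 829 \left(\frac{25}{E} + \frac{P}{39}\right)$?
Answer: $- \frac{7793429}{78} \approx -99916.0$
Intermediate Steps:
$P = -12$ ($P = -8 - 4 = -12$)
$E = \frac{6}{29}$ ($E = \frac{\left(4 \cdot 0 + 0\right) - 6}{-12 - 17} = \frac{\left(0 + 0\right) - 6}{-29} = \left(0 - 6\right) \left(- \frac{1}{29}\right) = \left(-6\right) \left(- \frac{1}{29}\right) = \frac{6}{29} \approx 0.2069$)
$- 829 \left(\frac{25}{E} + \frac{P}{39}\right) = - 829 \left(\frac{25}{\frac{6}{29}} - \frac{12}{39}\right) = - 829 \left(25 \cdot \frac{29}{6} - \frac{4}{13}\right) = - 829 \left(\frac{725}{6} - \frac{4}{13}\right) = \left(-829\right) \frac{9401}{78} = - \frac{7793429}{78}$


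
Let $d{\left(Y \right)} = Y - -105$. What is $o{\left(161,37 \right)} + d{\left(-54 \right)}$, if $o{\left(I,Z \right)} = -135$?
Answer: $-84$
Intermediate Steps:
$d{\left(Y \right)} = 105 + Y$ ($d{\left(Y \right)} = Y + 105 = 105 + Y$)
$o{\left(161,37 \right)} + d{\left(-54 \right)} = -135 + \left(105 - 54\right) = -135 + 51 = -84$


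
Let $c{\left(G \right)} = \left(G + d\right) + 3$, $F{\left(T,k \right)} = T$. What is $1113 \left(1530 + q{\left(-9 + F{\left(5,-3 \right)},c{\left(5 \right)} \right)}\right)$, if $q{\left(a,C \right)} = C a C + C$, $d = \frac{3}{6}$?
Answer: $\frac{2781387}{2} \approx 1.3907 \cdot 10^{6}$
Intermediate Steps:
$d = \frac{1}{2}$ ($d = 3 \cdot \frac{1}{6} = \frac{1}{2} \approx 0.5$)
$c{\left(G \right)} = \frac{7}{2} + G$ ($c{\left(G \right)} = \left(G + \frac{1}{2}\right) + 3 = \left(\frac{1}{2} + G\right) + 3 = \frac{7}{2} + G$)
$q{\left(a,C \right)} = C + a C^{2}$ ($q{\left(a,C \right)} = a C^{2} + C = C + a C^{2}$)
$1113 \left(1530 + q{\left(-9 + F{\left(5,-3 \right)},c{\left(5 \right)} \right)}\right) = 1113 \left(1530 + \left(\frac{7}{2} + 5\right) \left(1 + \left(\frac{7}{2} + 5\right) \left(-9 + 5\right)\right)\right) = 1113 \left(1530 + \frac{17 \left(1 + \frac{17}{2} \left(-4\right)\right)}{2}\right) = 1113 \left(1530 + \frac{17 \left(1 - 34\right)}{2}\right) = 1113 \left(1530 + \frac{17}{2} \left(-33\right)\right) = 1113 \left(1530 - \frac{561}{2}\right) = 1113 \cdot \frac{2499}{2} = \frac{2781387}{2}$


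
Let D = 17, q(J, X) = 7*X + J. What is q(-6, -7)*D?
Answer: -935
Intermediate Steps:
q(J, X) = J + 7*X
q(-6, -7)*D = (-6 + 7*(-7))*17 = (-6 - 49)*17 = -55*17 = -935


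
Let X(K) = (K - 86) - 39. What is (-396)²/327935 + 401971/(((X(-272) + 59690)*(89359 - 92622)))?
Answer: 30207850860259/63446587603165 ≈ 0.47611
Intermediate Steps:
X(K) = -125 + K (X(K) = (-86 + K) - 39 = -125 + K)
(-396)²/327935 + 401971/(((X(-272) + 59690)*(89359 - 92622))) = (-396)²/327935 + 401971/((((-125 - 272) + 59690)*(89359 - 92622))) = 156816*(1/327935) + 401971/(((-397 + 59690)*(-3263))) = 156816/327935 + 401971/((59293*(-3263))) = 156816/327935 + 401971/(-193473059) = 156816/327935 + 401971*(-1/193473059) = 156816/327935 - 401971/193473059 = 30207850860259/63446587603165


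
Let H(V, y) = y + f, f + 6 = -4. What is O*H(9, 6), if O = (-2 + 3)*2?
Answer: -8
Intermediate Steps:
f = -10 (f = -6 - 4 = -10)
O = 2 (O = 1*2 = 2)
H(V, y) = -10 + y (H(V, y) = y - 10 = -10 + y)
O*H(9, 6) = 2*(-10 + 6) = 2*(-4) = -8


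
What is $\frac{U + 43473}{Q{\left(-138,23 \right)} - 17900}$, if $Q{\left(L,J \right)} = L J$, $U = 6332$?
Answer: $- \frac{49805}{21074} \approx -2.3633$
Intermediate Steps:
$Q{\left(L,J \right)} = J L$
$\frac{U + 43473}{Q{\left(-138,23 \right)} - 17900} = \frac{6332 + 43473}{23 \left(-138\right) - 17900} = \frac{49805}{-3174 - 17900} = \frac{49805}{-21074} = 49805 \left(- \frac{1}{21074}\right) = - \frac{49805}{21074}$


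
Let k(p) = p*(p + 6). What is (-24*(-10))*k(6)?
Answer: 17280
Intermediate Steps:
k(p) = p*(6 + p)
(-24*(-10))*k(6) = (-24*(-10))*(6*(6 + 6)) = 240*(6*12) = 240*72 = 17280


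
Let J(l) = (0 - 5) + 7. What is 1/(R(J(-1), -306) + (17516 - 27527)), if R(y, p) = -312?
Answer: -1/10323 ≈ -9.6871e-5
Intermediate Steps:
J(l) = 2 (J(l) = -5 + 7 = 2)
1/(R(J(-1), -306) + (17516 - 27527)) = 1/(-312 + (17516 - 27527)) = 1/(-312 - 10011) = 1/(-10323) = -1/10323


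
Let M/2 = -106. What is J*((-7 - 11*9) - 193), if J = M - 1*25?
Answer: 70863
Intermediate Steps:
M = -212 (M = 2*(-106) = -212)
J = -237 (J = -212 - 1*25 = -212 - 25 = -237)
J*((-7 - 11*9) - 193) = -237*((-7 - 11*9) - 193) = -237*((-7 - 99) - 193) = -237*(-106 - 193) = -237*(-299) = 70863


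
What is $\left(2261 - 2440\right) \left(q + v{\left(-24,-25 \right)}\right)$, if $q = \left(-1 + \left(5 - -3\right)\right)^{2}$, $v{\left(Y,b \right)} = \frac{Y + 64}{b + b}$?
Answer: $- \frac{43139}{5} \approx -8627.8$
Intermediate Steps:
$v{\left(Y,b \right)} = \frac{64 + Y}{2 b}$
$q = 49$ ($q = \left(-1 + \left(5 + 3\right)\right)^{2} = \left(-1 + 8\right)^{2} = 7^{2} = 49$)
$\left(2261 - 2440\right) \left(q + v{\left(-24,-25 \right)}\right) = \left(2261 - 2440\right) \left(49 + \frac{64 - 24}{2 \left(-25\right)}\right) = - 179 \left(49 + \frac{1}{2} \left(- \frac{1}{25}\right) 40\right) = - 179 \left(49 - \frac{4}{5}\right) = \left(-179\right) \frac{241}{5} = - \frac{43139}{5}$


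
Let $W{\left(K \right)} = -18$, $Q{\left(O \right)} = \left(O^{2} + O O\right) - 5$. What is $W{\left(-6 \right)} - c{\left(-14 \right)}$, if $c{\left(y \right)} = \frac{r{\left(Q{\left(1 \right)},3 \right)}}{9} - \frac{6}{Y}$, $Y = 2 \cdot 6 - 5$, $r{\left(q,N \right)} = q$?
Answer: $- \frac{353}{21} \approx -16.81$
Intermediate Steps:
$Q{\left(O \right)} = -5 + 2 O^{2}$ ($Q{\left(O \right)} = \left(O^{2} + O^{2}\right) - 5 = 2 O^{2} - 5 = -5 + 2 O^{2}$)
$Y = 7$ ($Y = 12 - 5 = 7$)
$c{\left(y \right)} = - \frac{25}{21}$ ($c{\left(y \right)} = \frac{-5 + 2 \cdot 1^{2}}{9} - \frac{6}{7} = \left(-5 + 2 \cdot 1\right) \frac{1}{9} - \frac{6}{7} = \left(-5 + 2\right) \frac{1}{9} - \frac{6}{7} = \left(-3\right) \frac{1}{9} - \frac{6}{7} = - \frac{1}{3} - \frac{6}{7} = - \frac{25}{21}$)
$W{\left(-6 \right)} - c{\left(-14 \right)} = -18 - - \frac{25}{21} = -18 + \frac{25}{21} = - \frac{353}{21}$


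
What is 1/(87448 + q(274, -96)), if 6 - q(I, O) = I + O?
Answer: 1/87276 ≈ 1.1458e-5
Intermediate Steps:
q(I, O) = 6 - I - O (q(I, O) = 6 - (I + O) = 6 + (-I - O) = 6 - I - O)
1/(87448 + q(274, -96)) = 1/(87448 + (6 - 1*274 - 1*(-96))) = 1/(87448 + (6 - 274 + 96)) = 1/(87448 - 172) = 1/87276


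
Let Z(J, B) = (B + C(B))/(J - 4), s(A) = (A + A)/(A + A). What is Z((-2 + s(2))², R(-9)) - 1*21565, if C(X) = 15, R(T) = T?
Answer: -21567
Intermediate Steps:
s(A) = 1 (s(A) = (2*A)/((2*A)) = (2*A)*(1/(2*A)) = 1)
Z(J, B) = (15 + B)/(-4 + J) (Z(J, B) = (B + 15)/(J - 4) = (15 + B)/(-4 + J))
Z((-2 + s(2))², R(-9)) - 1*21565 = (15 - 9)/(-4 + (-2 + 1)²) - 1*21565 = 6/(-4 + (-1)²) - 21565 = 6/(-4 + 1) - 21565 = 6/(-3) - 21565 = -⅓*6 - 21565 = -2 - 21565 = -21567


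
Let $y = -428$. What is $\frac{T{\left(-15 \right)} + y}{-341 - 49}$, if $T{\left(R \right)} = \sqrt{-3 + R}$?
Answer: $\frac{214}{195} - \frac{i \sqrt{2}}{130} \approx 1.0974 - 0.010879 i$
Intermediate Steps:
$\frac{T{\left(-15 \right)} + y}{-341 - 49} = \frac{\sqrt{-3 - 15} - 428}{-341 - 49} = \frac{\sqrt{-18} - 428}{-390} = \left(3 i \sqrt{2} - 428\right) \left(- \frac{1}{390}\right) = \left(-428 + 3 i \sqrt{2}\right) \left(- \frac{1}{390}\right) = \frac{214}{195} - \frac{i \sqrt{2}}{130}$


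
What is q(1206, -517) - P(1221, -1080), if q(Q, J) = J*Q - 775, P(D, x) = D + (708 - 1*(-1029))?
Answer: -627235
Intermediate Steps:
P(D, x) = 1737 + D (P(D, x) = D + (708 + 1029) = D + 1737 = 1737 + D)
q(Q, J) = -775 + J*Q
q(1206, -517) - P(1221, -1080) = (-775 - 517*1206) - (1737 + 1221) = (-775 - 623502) - 1*2958 = -624277 - 2958 = -627235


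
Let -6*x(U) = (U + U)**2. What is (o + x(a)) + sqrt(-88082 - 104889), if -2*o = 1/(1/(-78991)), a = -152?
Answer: 144557/6 + I*sqrt(192971) ≈ 24093.0 + 439.28*I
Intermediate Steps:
o = 78991/2 (o = -1/(2*(1/(-78991))) = -1/(2*(-1/78991)) = -1/2*(-78991) = 78991/2 ≈ 39496.)
x(U) = -2*U**2/3 (x(U) = -(U + U)**2/6 = -4*U**2/6 = -2*U**2/3)
(o + x(a)) + sqrt(-88082 - 104889) = (78991/2 - 2/3*(-152)**2) + sqrt(-88082 - 104889) = (78991/2 - 2/3*23104) + sqrt(-192971) = (78991/2 - 46208/3) + I*sqrt(192971) = 144557/6 + I*sqrt(192971)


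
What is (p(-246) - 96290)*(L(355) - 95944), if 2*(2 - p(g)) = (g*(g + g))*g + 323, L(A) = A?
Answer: -2827615628097/2 ≈ -1.4138e+12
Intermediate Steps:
p(g) = -319/2 - g³ (p(g) = 2 - ((g*(g + g))*g + 323)/2 = 2 - ((g*(2*g))*g + 323)/2 = 2 - ((2*g²)*g + 323)/2 = 2 - (2*g³ + 323)/2 = 2 - (323 + 2*g³)/2 = 2 + (-323/2 - g³) = -319/2 - g³)
(p(-246) - 96290)*(L(355) - 95944) = ((-319/2 - 1*(-246)³) - 96290)*(355 - 95944) = ((-319/2 - 1*(-14886936)) - 96290)*(-95589) = ((-319/2 + 14886936) - 96290)*(-95589) = (29773553/2 - 96290)*(-95589) = (29580973/2)*(-95589) = -2827615628097/2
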